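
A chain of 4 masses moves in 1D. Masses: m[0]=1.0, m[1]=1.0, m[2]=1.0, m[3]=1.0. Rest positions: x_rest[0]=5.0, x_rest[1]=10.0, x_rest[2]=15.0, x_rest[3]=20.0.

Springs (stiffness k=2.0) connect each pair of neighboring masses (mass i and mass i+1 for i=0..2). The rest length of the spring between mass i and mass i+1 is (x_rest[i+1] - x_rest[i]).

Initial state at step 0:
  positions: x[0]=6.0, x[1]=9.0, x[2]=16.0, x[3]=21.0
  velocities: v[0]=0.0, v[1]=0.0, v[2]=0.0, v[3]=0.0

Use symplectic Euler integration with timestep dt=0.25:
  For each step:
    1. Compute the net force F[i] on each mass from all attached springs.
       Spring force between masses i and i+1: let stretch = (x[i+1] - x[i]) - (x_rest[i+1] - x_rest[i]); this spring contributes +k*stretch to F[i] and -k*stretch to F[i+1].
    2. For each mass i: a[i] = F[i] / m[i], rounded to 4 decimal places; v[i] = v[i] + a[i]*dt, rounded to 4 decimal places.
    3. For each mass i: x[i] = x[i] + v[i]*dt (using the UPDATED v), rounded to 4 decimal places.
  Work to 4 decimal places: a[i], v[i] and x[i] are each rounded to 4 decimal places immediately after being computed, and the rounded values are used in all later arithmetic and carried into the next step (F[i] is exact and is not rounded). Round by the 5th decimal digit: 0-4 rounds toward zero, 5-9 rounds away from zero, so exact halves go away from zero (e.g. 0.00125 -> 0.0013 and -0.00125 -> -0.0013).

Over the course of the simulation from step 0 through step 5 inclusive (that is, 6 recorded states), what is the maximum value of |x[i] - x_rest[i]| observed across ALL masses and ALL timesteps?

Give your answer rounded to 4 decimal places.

Step 0: x=[6.0000 9.0000 16.0000 21.0000] v=[0.0000 0.0000 0.0000 0.0000]
Step 1: x=[5.7500 9.5000 15.7500 21.0000] v=[-1.0000 2.0000 -1.0000 0.0000]
Step 2: x=[5.3438 10.3125 15.3750 20.9688] v=[-1.6250 3.2500 -1.5000 -0.1250]
Step 3: x=[4.9336 11.1367 15.0664 20.8633] v=[-1.6407 3.2969 -1.2344 -0.4219]
Step 4: x=[4.6738 11.6768 14.9912 20.6582] v=[-1.0392 2.1602 -0.3008 -0.8204]
Step 5: x=[4.6644 11.7558 15.2101 20.3697] v=[-0.0377 0.3159 0.8755 -1.1539]
Max displacement = 1.7558

Answer: 1.7558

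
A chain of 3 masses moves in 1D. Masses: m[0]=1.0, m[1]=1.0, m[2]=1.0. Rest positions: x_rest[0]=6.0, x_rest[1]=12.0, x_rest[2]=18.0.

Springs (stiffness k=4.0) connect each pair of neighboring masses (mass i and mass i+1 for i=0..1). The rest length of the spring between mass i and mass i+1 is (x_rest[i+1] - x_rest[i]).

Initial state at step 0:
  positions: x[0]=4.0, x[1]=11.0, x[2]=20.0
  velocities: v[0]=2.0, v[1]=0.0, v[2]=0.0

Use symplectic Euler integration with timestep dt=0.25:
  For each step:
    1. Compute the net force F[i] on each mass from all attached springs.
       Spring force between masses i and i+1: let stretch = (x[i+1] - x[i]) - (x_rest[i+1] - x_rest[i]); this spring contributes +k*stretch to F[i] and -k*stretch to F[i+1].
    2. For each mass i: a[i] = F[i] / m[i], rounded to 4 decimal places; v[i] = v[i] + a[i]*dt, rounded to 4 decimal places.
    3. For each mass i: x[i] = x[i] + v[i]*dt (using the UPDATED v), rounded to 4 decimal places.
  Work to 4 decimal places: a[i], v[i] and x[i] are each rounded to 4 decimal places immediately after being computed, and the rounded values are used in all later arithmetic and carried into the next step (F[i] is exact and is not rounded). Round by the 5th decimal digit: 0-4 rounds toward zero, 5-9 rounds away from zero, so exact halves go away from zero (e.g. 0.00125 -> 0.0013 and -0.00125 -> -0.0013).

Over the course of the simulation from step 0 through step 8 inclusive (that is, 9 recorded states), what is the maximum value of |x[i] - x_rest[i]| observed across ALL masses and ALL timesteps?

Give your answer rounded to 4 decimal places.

Step 0: x=[4.0000 11.0000 20.0000] v=[2.0000 0.0000 0.0000]
Step 1: x=[4.7500 11.5000 19.2500] v=[3.0000 2.0000 -3.0000]
Step 2: x=[5.6875 12.2500 18.0625] v=[3.7500 3.0000 -4.7500]
Step 3: x=[6.7656 12.8125 16.9219] v=[4.3125 2.2500 -4.5625]
Step 4: x=[7.8555 12.8906 16.2539] v=[4.3594 0.3125 -2.6719]
Step 5: x=[8.7041 12.5508 16.2451] v=[3.3945 -1.3593 -0.0352]
Step 6: x=[9.0144 12.1729 16.8127] v=[1.2412 -1.5117 2.2705]
Step 7: x=[8.6143 12.1653 17.7204] v=[-1.6003 -0.0304 3.6307]
Step 8: x=[7.6020 12.6587 18.7393] v=[-4.0493 1.9737 4.0756]
Max displacement = 3.0144

Answer: 3.0144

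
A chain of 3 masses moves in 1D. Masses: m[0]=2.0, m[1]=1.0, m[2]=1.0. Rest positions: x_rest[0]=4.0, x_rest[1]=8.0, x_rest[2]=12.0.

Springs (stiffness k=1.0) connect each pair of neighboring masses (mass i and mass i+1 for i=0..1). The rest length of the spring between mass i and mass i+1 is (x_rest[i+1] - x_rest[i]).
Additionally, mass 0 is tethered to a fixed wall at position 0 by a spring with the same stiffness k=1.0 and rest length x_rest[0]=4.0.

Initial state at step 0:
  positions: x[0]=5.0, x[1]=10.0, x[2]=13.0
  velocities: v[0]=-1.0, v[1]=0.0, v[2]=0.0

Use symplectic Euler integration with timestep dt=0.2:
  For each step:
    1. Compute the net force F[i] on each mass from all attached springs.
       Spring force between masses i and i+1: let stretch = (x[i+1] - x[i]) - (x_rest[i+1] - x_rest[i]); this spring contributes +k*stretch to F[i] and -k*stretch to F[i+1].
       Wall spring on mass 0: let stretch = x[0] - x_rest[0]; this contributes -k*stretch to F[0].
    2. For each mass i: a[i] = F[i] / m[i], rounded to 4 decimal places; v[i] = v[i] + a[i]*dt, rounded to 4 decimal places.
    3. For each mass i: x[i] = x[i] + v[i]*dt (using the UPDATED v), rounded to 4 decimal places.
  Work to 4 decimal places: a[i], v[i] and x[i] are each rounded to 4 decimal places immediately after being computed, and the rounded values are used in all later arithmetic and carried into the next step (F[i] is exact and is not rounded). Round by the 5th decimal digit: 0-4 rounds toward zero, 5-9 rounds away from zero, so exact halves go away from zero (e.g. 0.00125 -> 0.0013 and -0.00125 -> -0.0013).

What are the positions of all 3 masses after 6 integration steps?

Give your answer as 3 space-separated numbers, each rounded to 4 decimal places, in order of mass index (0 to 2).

Answer: 3.9602 8.5791 13.5285

Derivation:
Step 0: x=[5.0000 10.0000 13.0000] v=[-1.0000 0.0000 0.0000]
Step 1: x=[4.8000 9.9200 13.0400] v=[-1.0000 -0.4000 0.2000]
Step 2: x=[4.6064 9.7600 13.1152] v=[-0.9680 -0.8000 0.3760]
Step 3: x=[4.4237 9.5281 13.2162] v=[-0.9133 -1.1597 0.5050]
Step 4: x=[4.2547 9.2395 13.3297] v=[-0.8452 -1.4430 0.5674]
Step 5: x=[4.1003 8.9151 13.4396] v=[-0.7722 -1.6219 0.5494]
Step 6: x=[3.9602 8.5791 13.5285] v=[-0.7007 -1.6800 0.4445]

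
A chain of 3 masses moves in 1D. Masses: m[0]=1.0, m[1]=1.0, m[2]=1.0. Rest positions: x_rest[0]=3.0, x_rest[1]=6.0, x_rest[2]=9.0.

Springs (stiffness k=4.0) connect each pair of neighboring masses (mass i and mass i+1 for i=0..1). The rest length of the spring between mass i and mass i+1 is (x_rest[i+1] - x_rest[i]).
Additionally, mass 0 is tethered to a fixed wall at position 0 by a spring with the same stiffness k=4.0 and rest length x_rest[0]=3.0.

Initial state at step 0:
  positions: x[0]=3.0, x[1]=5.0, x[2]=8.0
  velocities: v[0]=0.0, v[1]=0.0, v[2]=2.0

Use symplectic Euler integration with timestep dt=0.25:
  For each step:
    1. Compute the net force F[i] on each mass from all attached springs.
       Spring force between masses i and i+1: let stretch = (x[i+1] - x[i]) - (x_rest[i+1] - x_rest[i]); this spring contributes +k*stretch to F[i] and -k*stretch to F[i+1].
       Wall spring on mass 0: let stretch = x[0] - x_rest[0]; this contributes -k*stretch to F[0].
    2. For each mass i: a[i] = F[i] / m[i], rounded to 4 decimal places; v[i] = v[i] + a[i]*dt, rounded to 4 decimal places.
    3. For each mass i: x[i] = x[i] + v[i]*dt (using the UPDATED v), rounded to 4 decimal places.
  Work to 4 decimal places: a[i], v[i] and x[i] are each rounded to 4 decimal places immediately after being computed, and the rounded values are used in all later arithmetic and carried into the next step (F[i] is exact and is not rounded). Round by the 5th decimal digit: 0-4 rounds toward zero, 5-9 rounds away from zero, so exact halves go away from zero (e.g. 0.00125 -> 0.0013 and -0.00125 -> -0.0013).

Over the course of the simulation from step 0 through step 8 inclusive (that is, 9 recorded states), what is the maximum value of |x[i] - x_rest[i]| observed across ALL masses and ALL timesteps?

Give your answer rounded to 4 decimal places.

Step 0: x=[3.0000 5.0000 8.0000] v=[0.0000 0.0000 2.0000]
Step 1: x=[2.7500 5.2500 8.5000] v=[-1.0000 1.0000 2.0000]
Step 2: x=[2.4375 5.6875 8.9375] v=[-1.2500 1.7500 1.7500]
Step 3: x=[2.3281 6.1250 9.3125] v=[-0.4375 1.7500 1.5000]
Step 4: x=[2.5859 6.4102 9.6406] v=[1.0313 1.1406 1.3125]
Step 5: x=[3.1533 6.5469 9.9111] v=[2.2697 0.5467 1.0821]
Step 6: x=[3.7808 6.6762 10.0906] v=[2.5100 0.5173 0.7179]
Step 7: x=[4.1870 6.9353 10.1665] v=[1.6246 1.0363 0.3035]
Step 8: x=[4.2335 7.3151 10.1846] v=[0.1859 1.5192 0.0723]
Max displacement = 1.3151

Answer: 1.3151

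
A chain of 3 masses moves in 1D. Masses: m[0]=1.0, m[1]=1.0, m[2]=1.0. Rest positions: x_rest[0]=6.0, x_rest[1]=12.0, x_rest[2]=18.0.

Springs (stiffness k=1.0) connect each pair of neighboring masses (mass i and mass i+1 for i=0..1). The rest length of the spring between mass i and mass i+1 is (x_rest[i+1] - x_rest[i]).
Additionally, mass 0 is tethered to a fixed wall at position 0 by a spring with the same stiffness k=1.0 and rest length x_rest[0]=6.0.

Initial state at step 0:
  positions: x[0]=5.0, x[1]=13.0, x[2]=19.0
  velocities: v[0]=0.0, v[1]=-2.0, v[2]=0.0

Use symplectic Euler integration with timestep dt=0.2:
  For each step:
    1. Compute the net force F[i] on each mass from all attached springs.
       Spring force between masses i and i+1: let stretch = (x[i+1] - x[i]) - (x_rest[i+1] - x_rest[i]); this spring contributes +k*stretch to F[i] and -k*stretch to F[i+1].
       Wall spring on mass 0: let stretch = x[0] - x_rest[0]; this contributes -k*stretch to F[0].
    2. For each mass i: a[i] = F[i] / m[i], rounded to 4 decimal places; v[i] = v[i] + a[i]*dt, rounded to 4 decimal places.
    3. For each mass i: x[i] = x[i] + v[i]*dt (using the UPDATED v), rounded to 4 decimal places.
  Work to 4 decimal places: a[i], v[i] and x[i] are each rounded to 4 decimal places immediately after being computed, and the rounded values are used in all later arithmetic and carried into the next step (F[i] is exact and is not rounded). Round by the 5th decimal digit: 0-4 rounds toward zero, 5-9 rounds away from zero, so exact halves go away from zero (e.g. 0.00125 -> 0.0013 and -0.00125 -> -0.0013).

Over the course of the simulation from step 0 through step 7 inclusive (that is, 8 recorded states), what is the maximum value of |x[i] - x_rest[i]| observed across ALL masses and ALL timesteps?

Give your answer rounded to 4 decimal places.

Step 0: x=[5.0000 13.0000 19.0000] v=[0.0000 -2.0000 0.0000]
Step 1: x=[5.1200 12.5200 19.0000] v=[0.6000 -2.4000 0.0000]
Step 2: x=[5.3312 12.0032 18.9808] v=[1.0560 -2.5840 -0.0960]
Step 3: x=[5.5960 11.4986 18.9225] v=[1.3242 -2.5229 -0.2915]
Step 4: x=[5.8731 11.0549 18.8072] v=[1.3855 -2.2186 -0.5763]
Step 5: x=[6.1225 10.7140 18.6218] v=[1.2472 -1.7045 -0.9268]
Step 6: x=[6.3107 10.5058 18.3601] v=[0.9410 -1.0412 -1.3084]
Step 7: x=[6.4143 10.4439 18.0242] v=[0.5179 -0.3094 -1.6793]
Max displacement = 1.5561

Answer: 1.5561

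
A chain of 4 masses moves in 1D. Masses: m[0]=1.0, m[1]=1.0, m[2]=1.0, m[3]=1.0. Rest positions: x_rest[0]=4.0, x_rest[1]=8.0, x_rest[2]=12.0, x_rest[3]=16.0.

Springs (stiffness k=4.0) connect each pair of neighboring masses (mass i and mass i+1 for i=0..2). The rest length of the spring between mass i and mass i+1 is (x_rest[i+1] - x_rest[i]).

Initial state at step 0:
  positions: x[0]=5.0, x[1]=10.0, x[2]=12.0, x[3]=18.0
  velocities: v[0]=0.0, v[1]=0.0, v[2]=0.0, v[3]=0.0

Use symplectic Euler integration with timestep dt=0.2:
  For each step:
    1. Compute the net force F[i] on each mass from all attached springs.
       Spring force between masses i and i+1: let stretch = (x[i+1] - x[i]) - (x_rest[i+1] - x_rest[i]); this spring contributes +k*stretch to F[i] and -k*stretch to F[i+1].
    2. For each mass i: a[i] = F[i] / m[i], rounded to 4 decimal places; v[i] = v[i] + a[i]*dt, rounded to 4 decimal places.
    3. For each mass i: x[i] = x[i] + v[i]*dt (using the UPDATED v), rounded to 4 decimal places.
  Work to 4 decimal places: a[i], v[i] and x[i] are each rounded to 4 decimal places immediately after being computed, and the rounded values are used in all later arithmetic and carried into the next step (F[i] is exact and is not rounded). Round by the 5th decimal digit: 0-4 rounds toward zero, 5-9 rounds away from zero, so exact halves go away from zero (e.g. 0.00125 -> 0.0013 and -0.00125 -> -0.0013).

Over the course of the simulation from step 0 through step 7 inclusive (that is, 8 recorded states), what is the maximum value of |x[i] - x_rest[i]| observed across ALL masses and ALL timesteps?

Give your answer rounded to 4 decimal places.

Answer: 2.5465

Derivation:
Step 0: x=[5.0000 10.0000 12.0000 18.0000] v=[0.0000 0.0000 0.0000 0.0000]
Step 1: x=[5.1600 9.5200 12.6400 17.6800] v=[0.8000 -2.4000 3.2000 -1.6000]
Step 2: x=[5.3776 8.8416 13.5872 17.1936] v=[1.0880 -3.3920 4.7360 -2.4320]
Step 3: x=[5.5094 8.3683 14.3521 16.7702] v=[0.6592 -2.3667 3.8246 -2.1171]
Step 4: x=[5.4587 8.3949 14.5465 16.5999] v=[-0.2537 0.1332 0.9720 -0.8516]
Step 5: x=[5.2378 8.9360 14.0852 16.7410] v=[-1.1047 2.7055 -2.3066 0.7057]
Step 6: x=[4.9686 9.7093 13.2249 17.0972] v=[-1.3461 3.8663 -4.3013 1.7811]
Step 7: x=[4.8179 10.2865 12.4217 17.4739] v=[-0.7535 2.8862 -4.0159 1.8833]
Max displacement = 2.5465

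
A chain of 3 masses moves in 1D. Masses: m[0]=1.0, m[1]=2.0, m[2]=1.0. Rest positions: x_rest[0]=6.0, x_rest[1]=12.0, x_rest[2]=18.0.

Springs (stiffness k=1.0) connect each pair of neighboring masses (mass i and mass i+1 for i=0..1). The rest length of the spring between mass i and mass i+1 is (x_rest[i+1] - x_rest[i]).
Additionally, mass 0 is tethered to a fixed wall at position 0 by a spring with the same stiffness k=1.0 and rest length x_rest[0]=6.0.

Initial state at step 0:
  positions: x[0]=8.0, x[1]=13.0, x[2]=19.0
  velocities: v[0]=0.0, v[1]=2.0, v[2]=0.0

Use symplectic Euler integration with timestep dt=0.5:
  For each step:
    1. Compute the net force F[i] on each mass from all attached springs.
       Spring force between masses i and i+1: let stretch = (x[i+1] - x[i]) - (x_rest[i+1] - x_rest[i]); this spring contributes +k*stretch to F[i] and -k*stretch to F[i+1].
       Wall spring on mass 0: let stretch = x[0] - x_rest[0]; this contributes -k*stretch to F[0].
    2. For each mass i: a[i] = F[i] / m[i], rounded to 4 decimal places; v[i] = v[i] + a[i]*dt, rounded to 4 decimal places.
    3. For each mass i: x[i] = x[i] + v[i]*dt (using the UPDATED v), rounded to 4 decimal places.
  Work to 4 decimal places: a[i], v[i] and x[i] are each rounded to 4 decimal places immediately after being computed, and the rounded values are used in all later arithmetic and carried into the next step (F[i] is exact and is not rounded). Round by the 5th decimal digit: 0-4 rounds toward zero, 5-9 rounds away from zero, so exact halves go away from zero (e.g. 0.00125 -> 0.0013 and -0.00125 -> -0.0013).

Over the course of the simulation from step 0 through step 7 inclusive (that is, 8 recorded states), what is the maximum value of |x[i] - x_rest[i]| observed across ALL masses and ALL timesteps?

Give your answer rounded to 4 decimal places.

Step 0: x=[8.0000 13.0000 19.0000] v=[0.0000 2.0000 0.0000]
Step 1: x=[7.2500 14.1250 19.0000] v=[-1.5000 2.2500 0.0000]
Step 2: x=[6.4063 15.0000 19.2813] v=[-1.6875 1.7500 0.5625]
Step 3: x=[6.1094 15.3360 19.9923] v=[-0.5938 0.6719 1.4219]
Step 4: x=[6.5918 15.1007 21.0392] v=[0.9648 -0.4707 2.0938]
Step 5: x=[7.5535 14.5441 22.1015] v=[1.9234 -1.1133 2.1246]
Step 6: x=[8.3745 14.0583 22.7745] v=[1.6420 -0.9716 1.3459]
Step 7: x=[8.5229 13.9516 22.7684] v=[0.2967 -0.2135 -0.0122]
Max displacement = 4.7745

Answer: 4.7745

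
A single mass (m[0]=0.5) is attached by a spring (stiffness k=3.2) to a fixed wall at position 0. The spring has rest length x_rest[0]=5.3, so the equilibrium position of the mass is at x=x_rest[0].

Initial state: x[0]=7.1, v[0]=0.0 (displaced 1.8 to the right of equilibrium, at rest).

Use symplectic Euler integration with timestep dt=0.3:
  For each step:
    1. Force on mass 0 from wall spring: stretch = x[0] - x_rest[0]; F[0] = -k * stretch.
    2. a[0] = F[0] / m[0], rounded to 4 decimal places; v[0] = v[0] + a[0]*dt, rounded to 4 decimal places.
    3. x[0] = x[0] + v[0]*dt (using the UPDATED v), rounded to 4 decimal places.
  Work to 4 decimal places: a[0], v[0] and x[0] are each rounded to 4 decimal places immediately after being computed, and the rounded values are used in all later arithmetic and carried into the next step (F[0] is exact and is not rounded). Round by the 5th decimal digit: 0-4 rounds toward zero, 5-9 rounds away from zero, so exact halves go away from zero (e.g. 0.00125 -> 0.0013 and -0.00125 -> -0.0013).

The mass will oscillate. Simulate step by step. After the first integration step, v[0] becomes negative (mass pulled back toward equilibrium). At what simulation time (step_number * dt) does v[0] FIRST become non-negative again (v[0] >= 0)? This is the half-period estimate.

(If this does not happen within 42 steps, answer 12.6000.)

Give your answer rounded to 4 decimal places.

Answer: 1.5000

Derivation:
Step 0: x=[7.1000] v=[0.0000]
Step 1: x=[6.0632] v=[-3.4560]
Step 2: x=[4.5868] v=[-4.9214]
Step 3: x=[3.5212] v=[-3.5521]
Step 4: x=[3.4802] v=[-0.1368]
Step 5: x=[4.4874] v=[3.3572]
First v>=0 after going negative at step 5, time=1.5000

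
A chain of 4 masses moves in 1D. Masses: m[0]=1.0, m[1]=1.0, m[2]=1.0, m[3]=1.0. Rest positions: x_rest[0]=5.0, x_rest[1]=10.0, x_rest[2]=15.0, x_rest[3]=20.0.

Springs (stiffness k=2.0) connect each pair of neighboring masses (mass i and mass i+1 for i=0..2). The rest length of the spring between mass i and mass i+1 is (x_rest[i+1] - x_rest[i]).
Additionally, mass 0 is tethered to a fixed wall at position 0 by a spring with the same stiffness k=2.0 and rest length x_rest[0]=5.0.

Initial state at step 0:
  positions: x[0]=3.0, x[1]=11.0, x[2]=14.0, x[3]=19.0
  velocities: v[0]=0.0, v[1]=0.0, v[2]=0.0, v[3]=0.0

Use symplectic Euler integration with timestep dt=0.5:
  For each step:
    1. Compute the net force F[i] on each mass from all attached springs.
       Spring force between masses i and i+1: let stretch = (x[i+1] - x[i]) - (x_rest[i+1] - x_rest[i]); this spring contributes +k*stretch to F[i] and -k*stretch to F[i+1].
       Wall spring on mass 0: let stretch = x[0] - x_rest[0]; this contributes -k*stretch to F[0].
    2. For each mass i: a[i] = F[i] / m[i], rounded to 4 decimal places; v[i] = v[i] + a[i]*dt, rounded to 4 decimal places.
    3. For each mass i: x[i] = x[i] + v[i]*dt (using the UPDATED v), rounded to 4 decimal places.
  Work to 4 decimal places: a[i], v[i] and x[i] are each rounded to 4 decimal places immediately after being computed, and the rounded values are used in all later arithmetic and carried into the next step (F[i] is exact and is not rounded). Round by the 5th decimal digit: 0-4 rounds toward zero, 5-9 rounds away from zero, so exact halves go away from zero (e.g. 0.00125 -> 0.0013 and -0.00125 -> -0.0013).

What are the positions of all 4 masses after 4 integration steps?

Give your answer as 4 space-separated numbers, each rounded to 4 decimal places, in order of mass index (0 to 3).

Step 0: x=[3.0000 11.0000 14.0000 19.0000] v=[0.0000 0.0000 0.0000 0.0000]
Step 1: x=[5.5000 8.5000 15.0000 19.0000] v=[5.0000 -5.0000 2.0000 0.0000]
Step 2: x=[6.7500 7.7500 14.7500 19.5000] v=[2.5000 -1.5000 -0.5000 1.0000]
Step 3: x=[5.1250 10.0000 13.3750 20.1250] v=[-3.2500 4.5000 -2.7500 1.2500]
Step 4: x=[3.3750 11.5000 13.6875 19.8750] v=[-3.5000 3.0000 0.6250 -0.5000]

Answer: 3.3750 11.5000 13.6875 19.8750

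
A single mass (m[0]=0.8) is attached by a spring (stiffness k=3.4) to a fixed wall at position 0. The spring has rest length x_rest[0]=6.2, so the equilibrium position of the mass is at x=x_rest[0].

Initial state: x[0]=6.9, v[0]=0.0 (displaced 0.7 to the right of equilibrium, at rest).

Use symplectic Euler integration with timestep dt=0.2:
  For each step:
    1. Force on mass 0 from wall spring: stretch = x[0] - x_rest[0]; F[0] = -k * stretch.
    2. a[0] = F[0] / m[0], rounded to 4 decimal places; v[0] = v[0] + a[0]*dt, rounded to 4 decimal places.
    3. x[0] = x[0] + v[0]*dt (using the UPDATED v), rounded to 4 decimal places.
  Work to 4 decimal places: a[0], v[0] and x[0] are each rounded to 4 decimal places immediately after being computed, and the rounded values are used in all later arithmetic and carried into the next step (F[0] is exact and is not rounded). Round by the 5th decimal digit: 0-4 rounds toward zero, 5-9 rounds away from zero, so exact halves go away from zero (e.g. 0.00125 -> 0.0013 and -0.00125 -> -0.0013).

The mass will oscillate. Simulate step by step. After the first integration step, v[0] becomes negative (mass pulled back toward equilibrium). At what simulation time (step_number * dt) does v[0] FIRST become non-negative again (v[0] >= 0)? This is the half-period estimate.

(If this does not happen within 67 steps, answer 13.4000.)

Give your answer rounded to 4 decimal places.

Step 0: x=[6.9000] v=[0.0000]
Step 1: x=[6.7810] v=[-0.5950]
Step 2: x=[6.5632] v=[-1.0889]
Step 3: x=[6.2837] v=[-1.3976]
Step 4: x=[5.9900] v=[-1.4687]
Step 5: x=[5.7320] v=[-1.2902]
Step 6: x=[5.5535] v=[-0.8924]
Step 7: x=[5.4849] v=[-0.3429]
Step 8: x=[5.5379] v=[0.2649]
First v>=0 after going negative at step 8, time=1.6000

Answer: 1.6000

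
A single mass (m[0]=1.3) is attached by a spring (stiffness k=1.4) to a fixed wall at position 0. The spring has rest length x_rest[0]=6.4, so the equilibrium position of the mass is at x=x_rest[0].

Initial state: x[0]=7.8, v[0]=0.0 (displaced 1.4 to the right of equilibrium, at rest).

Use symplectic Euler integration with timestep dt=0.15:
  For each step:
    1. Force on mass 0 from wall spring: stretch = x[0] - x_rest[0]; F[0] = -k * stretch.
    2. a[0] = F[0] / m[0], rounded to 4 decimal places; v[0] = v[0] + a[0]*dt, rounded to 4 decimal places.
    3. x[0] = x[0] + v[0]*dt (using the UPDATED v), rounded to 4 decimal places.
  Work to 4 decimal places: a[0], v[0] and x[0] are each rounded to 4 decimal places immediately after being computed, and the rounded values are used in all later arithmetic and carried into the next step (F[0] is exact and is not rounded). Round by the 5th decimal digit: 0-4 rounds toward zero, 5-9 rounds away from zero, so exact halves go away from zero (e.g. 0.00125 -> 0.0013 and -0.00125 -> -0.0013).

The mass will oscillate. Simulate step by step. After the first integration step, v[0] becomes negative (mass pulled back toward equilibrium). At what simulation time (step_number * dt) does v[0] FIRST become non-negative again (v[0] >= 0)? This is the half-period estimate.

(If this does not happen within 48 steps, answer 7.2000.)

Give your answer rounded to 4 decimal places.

Step 0: x=[7.8000] v=[0.0000]
Step 1: x=[7.7661] v=[-0.2262]
Step 2: x=[7.6991] v=[-0.4469]
Step 3: x=[7.6006] v=[-0.6568]
Step 4: x=[7.4730] v=[-0.8508]
Step 5: x=[7.3194] v=[-1.0241]
Step 6: x=[7.1435] v=[-1.1726]
Step 7: x=[6.9496] v=[-1.2927]
Step 8: x=[6.7424] v=[-1.3815]
Step 9: x=[6.5269] v=[-1.4368]
Step 10: x=[6.3083] v=[-1.4573]
Step 11: x=[6.0919] v=[-1.4425]
Step 12: x=[5.8830] v=[-1.3927]
Step 13: x=[5.6866] v=[-1.3092]
Step 14: x=[5.5075] v=[-1.1940]
Step 15: x=[5.3500] v=[-1.0498]
Step 16: x=[5.2180] v=[-0.8802]
Step 17: x=[5.1146] v=[-0.6893]
Step 18: x=[5.0423] v=[-0.4817]
Step 19: x=[5.0029] v=[-0.2624]
Step 20: x=[4.9974] v=[-0.0367]
Step 21: x=[5.0259] v=[0.1899]
First v>=0 after going negative at step 21, time=3.1500

Answer: 3.1500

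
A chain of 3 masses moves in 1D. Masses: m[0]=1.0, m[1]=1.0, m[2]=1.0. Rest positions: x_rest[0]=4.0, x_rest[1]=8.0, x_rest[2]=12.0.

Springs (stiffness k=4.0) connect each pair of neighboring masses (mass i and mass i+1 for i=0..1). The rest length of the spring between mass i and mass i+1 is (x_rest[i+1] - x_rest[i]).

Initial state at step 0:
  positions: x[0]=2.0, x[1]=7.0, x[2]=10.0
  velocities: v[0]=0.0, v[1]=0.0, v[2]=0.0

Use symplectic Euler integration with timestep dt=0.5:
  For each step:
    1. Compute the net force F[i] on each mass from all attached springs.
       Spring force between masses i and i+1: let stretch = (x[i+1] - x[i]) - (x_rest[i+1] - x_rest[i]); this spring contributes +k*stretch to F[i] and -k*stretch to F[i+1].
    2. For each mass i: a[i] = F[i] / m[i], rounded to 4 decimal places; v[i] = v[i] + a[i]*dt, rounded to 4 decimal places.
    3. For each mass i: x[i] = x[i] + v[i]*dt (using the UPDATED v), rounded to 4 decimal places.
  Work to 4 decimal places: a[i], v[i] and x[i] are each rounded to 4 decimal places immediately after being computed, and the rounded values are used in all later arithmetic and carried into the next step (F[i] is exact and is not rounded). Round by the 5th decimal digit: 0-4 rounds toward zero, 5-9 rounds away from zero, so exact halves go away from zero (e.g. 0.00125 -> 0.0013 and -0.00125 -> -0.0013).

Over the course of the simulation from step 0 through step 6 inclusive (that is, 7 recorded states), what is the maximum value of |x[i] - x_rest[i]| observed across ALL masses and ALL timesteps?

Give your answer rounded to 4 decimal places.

Step 0: x=[2.0000 7.0000 10.0000] v=[0.0000 0.0000 0.0000]
Step 1: x=[3.0000 5.0000 11.0000] v=[2.0000 -4.0000 2.0000]
Step 2: x=[2.0000 7.0000 10.0000] v=[-2.0000 4.0000 -2.0000]
Step 3: x=[2.0000 7.0000 10.0000] v=[0.0000 0.0000 0.0000]
Step 4: x=[3.0000 5.0000 11.0000] v=[2.0000 -4.0000 2.0000]
Step 5: x=[2.0000 7.0000 10.0000] v=[-2.0000 4.0000 -2.0000]
Step 6: x=[2.0000 7.0000 10.0000] v=[0.0000 0.0000 0.0000]
Max displacement = 3.0000

Answer: 3.0000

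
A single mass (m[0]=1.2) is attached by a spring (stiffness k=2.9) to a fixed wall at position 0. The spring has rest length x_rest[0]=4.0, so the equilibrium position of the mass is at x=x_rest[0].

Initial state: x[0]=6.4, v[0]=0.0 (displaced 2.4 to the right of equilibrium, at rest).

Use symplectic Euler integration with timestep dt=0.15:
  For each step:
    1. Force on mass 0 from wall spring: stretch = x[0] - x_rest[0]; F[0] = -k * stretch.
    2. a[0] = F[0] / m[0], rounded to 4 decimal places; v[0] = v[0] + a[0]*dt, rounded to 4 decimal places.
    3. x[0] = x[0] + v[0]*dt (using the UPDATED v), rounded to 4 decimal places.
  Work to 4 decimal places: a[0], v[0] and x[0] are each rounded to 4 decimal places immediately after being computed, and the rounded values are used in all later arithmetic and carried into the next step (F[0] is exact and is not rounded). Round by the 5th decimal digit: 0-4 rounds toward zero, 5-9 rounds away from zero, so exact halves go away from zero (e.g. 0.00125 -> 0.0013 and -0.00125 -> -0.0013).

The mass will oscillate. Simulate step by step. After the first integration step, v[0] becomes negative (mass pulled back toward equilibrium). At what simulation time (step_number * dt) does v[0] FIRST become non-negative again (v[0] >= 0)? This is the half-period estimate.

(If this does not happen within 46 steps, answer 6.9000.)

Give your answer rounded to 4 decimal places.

Answer: 2.1000

Derivation:
Step 0: x=[6.4000] v=[0.0000]
Step 1: x=[6.2695] v=[-0.8700]
Step 2: x=[6.0156] v=[-1.6927]
Step 3: x=[5.6521] v=[-2.4234]
Step 4: x=[5.1988] v=[-3.0223]
Step 5: x=[4.6803] v=[-3.4569]
Step 6: x=[4.1248] v=[-3.7035]
Step 7: x=[3.5625] v=[-3.7487]
Step 8: x=[3.0240] v=[-3.5901]
Step 9: x=[2.5386] v=[-3.2363]
Step 10: x=[2.1326] v=[-2.7065]
Step 11: x=[1.8282] v=[-2.0296]
Step 12: x=[1.6419] v=[-1.2423]
Step 13: x=[1.5838] v=[-0.3875]
Step 14: x=[1.6571] v=[0.4884]
First v>=0 after going negative at step 14, time=2.1000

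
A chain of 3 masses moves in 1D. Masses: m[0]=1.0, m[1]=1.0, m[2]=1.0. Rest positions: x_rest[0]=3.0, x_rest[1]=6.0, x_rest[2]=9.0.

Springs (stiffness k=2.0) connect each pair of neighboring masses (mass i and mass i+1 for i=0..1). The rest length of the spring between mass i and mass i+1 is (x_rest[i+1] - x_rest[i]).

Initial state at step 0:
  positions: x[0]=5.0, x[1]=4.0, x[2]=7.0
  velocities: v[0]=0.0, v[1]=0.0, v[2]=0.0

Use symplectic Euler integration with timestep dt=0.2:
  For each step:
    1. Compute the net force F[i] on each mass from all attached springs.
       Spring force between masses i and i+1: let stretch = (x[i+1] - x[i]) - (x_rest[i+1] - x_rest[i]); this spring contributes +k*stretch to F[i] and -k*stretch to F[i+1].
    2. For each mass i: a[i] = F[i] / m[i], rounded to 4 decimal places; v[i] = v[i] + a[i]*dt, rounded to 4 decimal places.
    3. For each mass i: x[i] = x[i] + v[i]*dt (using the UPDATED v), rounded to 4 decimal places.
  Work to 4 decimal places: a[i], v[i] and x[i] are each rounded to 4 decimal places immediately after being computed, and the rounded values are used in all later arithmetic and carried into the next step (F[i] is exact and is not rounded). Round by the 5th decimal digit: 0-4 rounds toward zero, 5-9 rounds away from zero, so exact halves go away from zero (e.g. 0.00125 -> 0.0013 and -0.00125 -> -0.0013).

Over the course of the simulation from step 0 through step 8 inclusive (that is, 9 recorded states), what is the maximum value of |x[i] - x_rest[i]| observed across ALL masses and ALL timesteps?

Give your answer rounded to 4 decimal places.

Answer: 2.5059

Derivation:
Step 0: x=[5.0000 4.0000 7.0000] v=[0.0000 0.0000 0.0000]
Step 1: x=[4.6800 4.3200 7.0000] v=[-1.6000 1.6000 0.0000]
Step 2: x=[4.0912 4.8832 7.0256] v=[-2.9440 2.8160 0.1280]
Step 3: x=[3.3258 5.5544 7.1198] v=[-3.8272 3.3562 0.4710]
Step 4: x=[2.4986 6.1726 7.3288] v=[-4.1358 3.0909 1.0448]
Step 5: x=[1.7254 6.5894 7.6853] v=[-3.8662 2.0838 1.7823]
Step 6: x=[1.1013 6.7047 8.1941] v=[-3.1206 0.5766 2.5439]
Step 7: x=[0.6855 6.4909 8.8237] v=[-2.0792 -1.0690 3.1481]
Step 8: x=[0.4941 5.9993 9.5067] v=[-0.9570 -2.4580 3.4150]
Max displacement = 2.5059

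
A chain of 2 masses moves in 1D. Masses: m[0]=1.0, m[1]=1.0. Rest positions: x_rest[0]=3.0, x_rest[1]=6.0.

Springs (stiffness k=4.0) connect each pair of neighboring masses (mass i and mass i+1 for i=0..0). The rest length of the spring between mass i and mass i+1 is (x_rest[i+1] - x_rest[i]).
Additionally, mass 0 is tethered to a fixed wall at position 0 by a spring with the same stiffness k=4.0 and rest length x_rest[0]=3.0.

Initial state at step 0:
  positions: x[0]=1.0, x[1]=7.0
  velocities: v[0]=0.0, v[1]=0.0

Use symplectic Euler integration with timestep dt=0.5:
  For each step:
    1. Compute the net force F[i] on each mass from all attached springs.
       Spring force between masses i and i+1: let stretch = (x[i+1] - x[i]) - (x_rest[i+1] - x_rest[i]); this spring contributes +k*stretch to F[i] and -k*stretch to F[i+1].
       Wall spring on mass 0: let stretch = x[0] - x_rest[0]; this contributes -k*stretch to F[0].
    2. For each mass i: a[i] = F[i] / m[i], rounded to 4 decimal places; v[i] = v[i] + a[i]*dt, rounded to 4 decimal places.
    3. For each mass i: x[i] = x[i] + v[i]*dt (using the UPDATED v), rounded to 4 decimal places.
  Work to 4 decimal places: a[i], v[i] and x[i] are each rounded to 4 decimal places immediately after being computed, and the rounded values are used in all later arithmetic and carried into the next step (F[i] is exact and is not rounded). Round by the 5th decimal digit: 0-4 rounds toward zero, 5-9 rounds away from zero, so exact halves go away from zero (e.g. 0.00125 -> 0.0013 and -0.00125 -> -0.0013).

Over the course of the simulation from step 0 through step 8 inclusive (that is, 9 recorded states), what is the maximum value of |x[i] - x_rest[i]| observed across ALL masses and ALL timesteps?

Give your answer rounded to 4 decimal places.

Step 0: x=[1.0000 7.0000] v=[0.0000 0.0000]
Step 1: x=[6.0000 4.0000] v=[10.0000 -6.0000]
Step 2: x=[3.0000 6.0000] v=[-6.0000 4.0000]
Step 3: x=[0.0000 8.0000] v=[-6.0000 4.0000]
Step 4: x=[5.0000 5.0000] v=[10.0000 -6.0000]
Step 5: x=[5.0000 5.0000] v=[0.0000 0.0000]
Step 6: x=[0.0000 8.0000] v=[-10.0000 6.0000]
Step 7: x=[3.0000 6.0000] v=[6.0000 -4.0000]
Step 8: x=[6.0000 4.0000] v=[6.0000 -4.0000]
Max displacement = 3.0000

Answer: 3.0000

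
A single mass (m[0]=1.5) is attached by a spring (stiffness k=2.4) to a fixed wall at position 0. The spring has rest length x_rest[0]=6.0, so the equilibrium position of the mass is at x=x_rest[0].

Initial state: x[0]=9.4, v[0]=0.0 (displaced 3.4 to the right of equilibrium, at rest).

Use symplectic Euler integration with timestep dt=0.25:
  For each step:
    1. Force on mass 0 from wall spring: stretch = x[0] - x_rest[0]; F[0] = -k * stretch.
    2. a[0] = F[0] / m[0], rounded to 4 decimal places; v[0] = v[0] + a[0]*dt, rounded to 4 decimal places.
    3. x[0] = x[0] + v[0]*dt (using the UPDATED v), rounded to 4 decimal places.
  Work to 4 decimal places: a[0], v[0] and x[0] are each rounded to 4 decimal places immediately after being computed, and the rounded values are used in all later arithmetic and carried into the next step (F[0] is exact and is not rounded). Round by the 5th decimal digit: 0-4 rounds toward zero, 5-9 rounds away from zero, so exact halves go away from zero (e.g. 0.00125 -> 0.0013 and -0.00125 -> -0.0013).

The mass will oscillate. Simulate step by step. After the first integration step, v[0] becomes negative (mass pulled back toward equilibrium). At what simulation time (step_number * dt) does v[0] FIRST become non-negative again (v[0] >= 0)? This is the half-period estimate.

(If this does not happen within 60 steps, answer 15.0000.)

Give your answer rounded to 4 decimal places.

Answer: 2.5000

Derivation:
Step 0: x=[9.4000] v=[0.0000]
Step 1: x=[9.0600] v=[-1.3600]
Step 2: x=[8.4140] v=[-2.5840]
Step 3: x=[7.5266] v=[-3.5496]
Step 4: x=[6.4865] v=[-4.1603]
Step 5: x=[5.3978] v=[-4.3549]
Step 6: x=[4.3693] v=[-4.1140]
Step 7: x=[3.5039] v=[-3.4617]
Step 8: x=[2.8881] v=[-2.4633]
Step 9: x=[2.5835] v=[-1.2186]
Step 10: x=[2.6205] v=[0.1480]
First v>=0 after going negative at step 10, time=2.5000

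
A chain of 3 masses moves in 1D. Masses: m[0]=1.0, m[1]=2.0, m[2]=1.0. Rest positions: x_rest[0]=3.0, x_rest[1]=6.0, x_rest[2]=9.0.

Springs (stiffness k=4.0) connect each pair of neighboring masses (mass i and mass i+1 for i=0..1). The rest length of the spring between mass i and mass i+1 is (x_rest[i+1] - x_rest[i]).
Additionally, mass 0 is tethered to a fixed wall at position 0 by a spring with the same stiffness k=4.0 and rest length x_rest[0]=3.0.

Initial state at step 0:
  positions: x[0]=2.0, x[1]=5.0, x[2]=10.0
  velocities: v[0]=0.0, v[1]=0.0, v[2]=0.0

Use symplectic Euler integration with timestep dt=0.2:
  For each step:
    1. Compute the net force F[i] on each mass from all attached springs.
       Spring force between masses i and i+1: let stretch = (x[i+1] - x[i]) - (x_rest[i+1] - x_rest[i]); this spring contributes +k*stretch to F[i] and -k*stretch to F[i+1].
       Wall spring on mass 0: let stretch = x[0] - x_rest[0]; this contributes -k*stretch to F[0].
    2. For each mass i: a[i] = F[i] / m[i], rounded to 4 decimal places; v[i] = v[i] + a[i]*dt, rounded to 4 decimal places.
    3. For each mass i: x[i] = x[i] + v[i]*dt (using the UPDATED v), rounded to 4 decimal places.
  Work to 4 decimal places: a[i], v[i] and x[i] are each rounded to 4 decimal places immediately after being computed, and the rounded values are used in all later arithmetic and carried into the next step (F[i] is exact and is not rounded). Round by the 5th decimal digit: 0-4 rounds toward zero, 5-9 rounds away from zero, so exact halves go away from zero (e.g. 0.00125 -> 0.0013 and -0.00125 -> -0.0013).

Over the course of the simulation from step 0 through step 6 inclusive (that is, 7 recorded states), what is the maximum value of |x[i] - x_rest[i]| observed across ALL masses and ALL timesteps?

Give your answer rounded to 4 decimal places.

Answer: 1.6988

Derivation:
Step 0: x=[2.0000 5.0000 10.0000] v=[0.0000 0.0000 0.0000]
Step 1: x=[2.1600 5.1600 9.6800] v=[0.8000 0.8000 -1.6000]
Step 2: x=[2.4544 5.4416 9.1168] v=[1.4720 1.4080 -2.8160]
Step 3: x=[2.8340 5.7782 8.4456] v=[1.8982 1.6832 -3.3562]
Step 4: x=[3.2313 6.0927 7.8276] v=[1.9864 1.5725 -3.0901]
Step 5: x=[3.5694 6.3171 7.4120] v=[1.6905 1.1219 -2.0780]
Step 6: x=[3.7760 6.4093 7.3012] v=[1.0331 0.4608 -0.5539]
Max displacement = 1.6988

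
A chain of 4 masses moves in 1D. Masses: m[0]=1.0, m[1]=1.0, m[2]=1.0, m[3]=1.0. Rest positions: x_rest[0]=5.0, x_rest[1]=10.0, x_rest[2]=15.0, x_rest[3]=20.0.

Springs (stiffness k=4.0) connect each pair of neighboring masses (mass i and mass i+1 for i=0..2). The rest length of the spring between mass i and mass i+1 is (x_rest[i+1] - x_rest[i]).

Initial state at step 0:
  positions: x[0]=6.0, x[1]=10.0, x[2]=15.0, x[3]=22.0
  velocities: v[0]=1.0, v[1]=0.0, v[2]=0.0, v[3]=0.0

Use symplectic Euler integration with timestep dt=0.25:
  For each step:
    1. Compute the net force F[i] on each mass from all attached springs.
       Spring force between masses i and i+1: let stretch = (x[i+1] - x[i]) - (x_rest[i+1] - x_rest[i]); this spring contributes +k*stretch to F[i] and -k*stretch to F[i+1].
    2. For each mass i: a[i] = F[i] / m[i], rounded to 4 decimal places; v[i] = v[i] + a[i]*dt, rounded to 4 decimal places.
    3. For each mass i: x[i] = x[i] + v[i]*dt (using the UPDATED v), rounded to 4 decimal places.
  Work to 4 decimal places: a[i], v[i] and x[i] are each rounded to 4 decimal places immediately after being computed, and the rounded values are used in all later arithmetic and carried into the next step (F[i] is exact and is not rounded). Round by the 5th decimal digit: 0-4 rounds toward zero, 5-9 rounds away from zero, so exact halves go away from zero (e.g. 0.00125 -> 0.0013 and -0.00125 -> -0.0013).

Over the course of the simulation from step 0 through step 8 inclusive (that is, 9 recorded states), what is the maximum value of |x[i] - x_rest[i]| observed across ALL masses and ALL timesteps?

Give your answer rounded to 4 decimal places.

Answer: 2.4941

Derivation:
Step 0: x=[6.0000 10.0000 15.0000 22.0000] v=[1.0000 0.0000 0.0000 0.0000]
Step 1: x=[6.0000 10.2500 15.5000 21.5000] v=[0.0000 1.0000 2.0000 -2.0000]
Step 2: x=[5.8125 10.7500 16.1875 20.7500] v=[-0.7500 2.0000 2.7500 -3.0000]
Step 3: x=[5.6094 11.3750 16.6563 20.1094] v=[-0.8125 2.5000 1.8750 -2.5625]
Step 4: x=[5.5977 11.8789 16.6680 19.8555] v=[-0.0469 2.0157 0.0468 -1.0156]
Step 5: x=[5.9063 12.0098 16.2793 20.0547] v=[1.2343 0.5236 -1.5548 0.7969]
Step 6: x=[6.4908 11.6822 15.7671 20.5601] v=[2.3378 -1.3104 -2.0489 2.0215]
Step 7: x=[7.1231 11.0780 15.4319 21.1172] v=[2.5292 -2.4169 -1.3408 2.2285]
Step 8: x=[7.4941 10.5735 15.4296 21.5030] v=[1.4841 -2.0179 -0.0094 1.5432]
Max displacement = 2.4941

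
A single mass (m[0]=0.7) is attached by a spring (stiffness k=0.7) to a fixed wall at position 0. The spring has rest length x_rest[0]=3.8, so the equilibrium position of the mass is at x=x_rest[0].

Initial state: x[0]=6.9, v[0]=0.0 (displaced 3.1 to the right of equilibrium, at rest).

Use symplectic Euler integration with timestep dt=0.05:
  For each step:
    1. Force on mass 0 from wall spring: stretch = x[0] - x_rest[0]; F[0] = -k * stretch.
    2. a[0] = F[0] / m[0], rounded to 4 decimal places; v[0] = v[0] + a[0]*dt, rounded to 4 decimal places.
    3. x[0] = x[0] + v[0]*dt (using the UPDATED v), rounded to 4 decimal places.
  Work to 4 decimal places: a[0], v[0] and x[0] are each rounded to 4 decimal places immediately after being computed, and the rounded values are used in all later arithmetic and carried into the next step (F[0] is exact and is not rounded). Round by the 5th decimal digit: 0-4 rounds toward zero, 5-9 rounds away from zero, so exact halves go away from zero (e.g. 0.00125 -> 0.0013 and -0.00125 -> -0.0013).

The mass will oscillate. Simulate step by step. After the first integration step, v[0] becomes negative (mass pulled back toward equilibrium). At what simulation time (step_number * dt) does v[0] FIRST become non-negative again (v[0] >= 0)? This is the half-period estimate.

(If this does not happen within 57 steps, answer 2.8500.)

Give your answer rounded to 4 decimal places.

Answer: 2.8500

Derivation:
Step 0: x=[6.9000] v=[0.0000]
Step 1: x=[6.8923] v=[-0.1550]
Step 2: x=[6.8768] v=[-0.3096]
Step 3: x=[6.8536] v=[-0.4634]
Step 4: x=[6.8228] v=[-0.6161]
Step 5: x=[6.7844] v=[-0.7672]
Step 6: x=[6.7386] v=[-0.9164]
Step 7: x=[6.6854] v=[-1.0633]
Step 8: x=[6.6250] v=[-1.2076]
Step 9: x=[6.5576] v=[-1.3489]
Step 10: x=[6.4833] v=[-1.4868]
Step 11: x=[6.4023] v=[-1.6210]
Step 12: x=[6.3147] v=[-1.7511]
Step 13: x=[6.2209] v=[-1.8768]
Step 14: x=[6.1210] v=[-1.9978]
Step 15: x=[6.0153] v=[-2.1139]
Step 16: x=[5.9041] v=[-2.2247]
Step 17: x=[5.7876] v=[-2.3299]
Step 18: x=[5.6661] v=[-2.4293]
Step 19: x=[5.5400] v=[-2.5226]
Step 20: x=[5.4095] v=[-2.6096]
Step 21: x=[5.2750] v=[-2.6901]
Step 22: x=[5.1368] v=[-2.7639]
Step 23: x=[4.9953] v=[-2.8307]
Step 24: x=[4.8508] v=[-2.8905]
Step 25: x=[4.7037] v=[-2.9430]
Step 26: x=[4.5543] v=[-2.9882]
Step 27: x=[4.4030] v=[-3.0259]
Step 28: x=[4.2502] v=[-3.0561]
Step 29: x=[4.0963] v=[-3.0786]
Step 30: x=[3.9416] v=[-3.0934]
Step 31: x=[3.7866] v=[-3.1005]
Step 32: x=[3.6316] v=[-3.0998]
Step 33: x=[3.4770] v=[-3.0914]
Step 34: x=[3.3232] v=[-3.0753]
Step 35: x=[3.1706] v=[-3.0515]
Step 36: x=[3.0196] v=[-3.0200]
Step 37: x=[2.8706] v=[-2.9810]
Step 38: x=[2.7239] v=[-2.9345]
Step 39: x=[2.5799] v=[-2.8807]
Step 40: x=[2.4389] v=[-2.8197]
Step 41: x=[2.3013] v=[-2.7516]
Step 42: x=[2.1675] v=[-2.6767]
Step 43: x=[2.0377] v=[-2.5951]
Step 44: x=[1.9124] v=[-2.5070]
Step 45: x=[1.7918] v=[-2.4126]
Step 46: x=[1.6762] v=[-2.3122]
Step 47: x=[1.5659] v=[-2.2060]
Step 48: x=[1.4612] v=[-2.0943]
Step 49: x=[1.3623] v=[-1.9774]
Step 50: x=[1.2695] v=[-1.8555]
Step 51: x=[1.1831] v=[-1.7290]
Step 52: x=[1.1032] v=[-1.5982]
Step 53: x=[1.0300] v=[-1.4634]
Step 54: x=[0.9638] v=[-1.3249]
Step 55: x=[0.9046] v=[-1.1831]
Step 56: x=[0.8527] v=[-1.0383]
Step 57: x=[0.8082] v=[-0.8909]
v[0] did not become non-negative within 57 steps; using fallback time=2.8500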